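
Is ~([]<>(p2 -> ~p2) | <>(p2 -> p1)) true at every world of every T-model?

Tableau for the negation []<>(p2 -> ~p2) | <>(p2 -> p1):
1. []<>(p2 -> ~p2) | <>(p2 -> p1), w0
2. <>(p2 -> p1), w0   [|-rule on 1 (branches; this branch)]
3. p2 -> p1, w1   [<>-rule on 2: fresh world w1, w0Rw1]
4. p1, w1   [->-rule on 3 (branches; this branch)]
Accessibility: w0Rw0, w0Rw1, w1Rw1
The negation has an open branch (countermodel exists).

Not valid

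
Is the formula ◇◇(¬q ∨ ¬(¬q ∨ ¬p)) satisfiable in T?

Yes, satisfiable

1. ◇◇(¬q ∨ ¬(¬q ∨ ¬p)), u
2. ◇(¬q ∨ ¬(¬q ∨ ¬p)), v
3. ¬q ∨ ¬(¬q ∨ ¬p), w
4. ¬(¬q ∨ ¬p), w
5. q, w
6. p, w
Accessibility: uRu, uRv, vRv, vRw, wRw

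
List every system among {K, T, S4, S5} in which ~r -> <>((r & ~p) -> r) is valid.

T-tableau for the negation ~(~r -> <>((r & ~p) -> r)):
1. ~(~r -> <>((r & ~p) -> r)), w0
2. ~r, w0
3. ~<>((r & ~p) -> r), w0
4. ~((r & ~p) -> r), w0
5. r & ~p, w0
6. r, w0
7. ~p, w0
Accessibility: w0Rw0
Branch closes: r and ~r both at w0.
Every branch closes (one shown): valid in T, hence also in S4, S5 (every theorem of T is a theorem of S4 and S5).
K-tableau for the negation ~(~r -> <>((r & ~p) -> r)):
1. ~(~r -> <>((r & ~p) -> r)), w0
2. ~r, w0
3. ~<>((r & ~p) -> r), w0
Complete open branch: countermodel on a K-frame, so not valid in K.

T, S4, S5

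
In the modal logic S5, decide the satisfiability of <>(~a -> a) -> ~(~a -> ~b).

1. <>(~a -> a) -> ~(~a -> ~b), w0
2. ~(~a -> ~b), w0
3. ~a, w0
4. b, w0
Accessibility: w0Rw0

Satisfiable (open branch found)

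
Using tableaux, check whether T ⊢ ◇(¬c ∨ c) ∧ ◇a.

Tableau for the negation ¬(◇(¬c ∨ c) ∧ ◇a):
1. ¬(◇(¬c ∨ c) ∧ ◇a), w0
2. ¬◇a, w0
3. ¬a, w0
Accessibility: w0Rw0
The negation has an open branch (countermodel exists).

Invalid (countermodel exists)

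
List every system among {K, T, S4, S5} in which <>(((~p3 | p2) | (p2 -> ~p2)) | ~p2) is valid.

T, S4, S5

T-tableau for the negation ~<>(((~p3 | p2) | (p2 -> ~p2)) | ~p2):
1. ~<>(((~p3 | p2) | (p2 -> ~p2)) | ~p2), u
2. ~(((~p3 | p2) | (p2 -> ~p2)) | ~p2), u
3. ~((~p3 | p2) | (p2 -> ~p2)), u
4. p2, u
5. ~(~p3 | p2), u
6. ~(p2 -> ~p2), u
7. p3, u
8. ~p2, u
Accessibility: uRu
Branch closes: p2 and ~p2 both at u.
Every branch closes (one shown): valid in T, hence also in S4, S5 (every theorem of T is a theorem of S4 and S5).
K-tableau for the negation ~<>(((~p3 | p2) | (p2 -> ~p2)) | ~p2):
1. ~<>(((~p3 | p2) | (p2 -> ~p2)) | ~p2), u
Complete open branch: countermodel on a K-frame, so not valid in K.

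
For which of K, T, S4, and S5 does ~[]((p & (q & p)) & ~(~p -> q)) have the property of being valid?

K-tableau for the negation []((p & (q & p)) & ~(~p -> q)):
1. []((p & (q & p)) & ~(~p -> q)), 0
Complete open branch: countermodel on a K-frame, so not valid in K.
T-tableau for the negation []((p & (q & p)) & ~(~p -> q)):
1. []((p & (q & p)) & ~(~p -> q)), 0
2. (p & (q & p)) & ~(~p -> q), 0   [[]-rule on 1 via 0R0]
3. p & (q & p), 0   [&-rule on 2]
4. ~(~p -> q), 0   [&-rule on 2]
5. p, 0   [&-rule on 3]
6. q & p, 0   [&-rule on 3]
7. ~p, 0   [~->-rule on 4]
8. ~q, 0   [~->-rule on 4]
Accessibility: 0R0
Branch closes: p and ~p both at 0.
Every branch closes (one shown): valid in T, hence also in S4, S5 (every theorem of T is a theorem of S4 and S5).

T, S4, S5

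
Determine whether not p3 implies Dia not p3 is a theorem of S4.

Tableau for the negation not (not p3 implies Dia not p3):
1. not (not p3 implies Dia not p3), u
2. not p3, u
3. not Dia not p3, u
4. p3, u
Accessibility: uRu
Branch closes: p3 and not p3 both at u.
All branches of the negation close; one closing branch shown above.

Yes, valid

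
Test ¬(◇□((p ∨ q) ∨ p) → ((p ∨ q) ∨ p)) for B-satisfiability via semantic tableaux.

No, unsatisfiable

1. ¬(◇□((p ∨ q) ∨ p) → ((p ∨ q) ∨ p)), w0
2. ◇□((p ∨ q) ∨ p), w0
3. ¬((p ∨ q) ∨ p), w0
4. ¬(p ∨ q), w0
5. ¬p, w0
6. ¬q, w0
7. □((p ∨ q) ∨ p), w1
8. (p ∨ q) ∨ p, w0
9. (p ∨ q) ∨ p, w1
10. p ∨ q, w0
11. p, w1
12. q, w0
Accessibility: w0Rw0, w0Rw1, w1Rw0, w1Rw1
Branch closes: q and ¬q both at w0.
All branches of the tableau close; one closing branch shown above.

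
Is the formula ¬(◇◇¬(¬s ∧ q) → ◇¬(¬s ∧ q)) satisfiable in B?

Yes, satisfiable

1. ¬(◇◇¬(¬s ∧ q) → ◇¬(¬s ∧ q)), 0
2. ◇◇¬(¬s ∧ q), 0
3. ¬◇¬(¬s ∧ q), 0
4. ¬s ∧ q, 0
5. ¬s, 0
6. q, 0
7. ◇¬(¬s ∧ q), 1
8. ¬s ∧ q, 1
9. ¬s, 1
10. q, 1
11. ¬(¬s ∧ q), 2
12. ¬q, 2
Accessibility: 0R0, 0R1, 1R0, 1R1, 1R2, 2R1, 2R2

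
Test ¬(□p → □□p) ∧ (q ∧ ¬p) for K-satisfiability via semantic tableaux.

1. ¬(□p → □□p) ∧ (q ∧ ¬p), u
2. ¬(□p → □□p), u
3. q ∧ ¬p, u
4. □p, u
5. ¬□□p, u
6. q, u
7. ¬p, u
8. ¬□p, v
9. p, v
10. ¬p, w
Accessibility: uRv, vRw

Satisfiable (open branch found)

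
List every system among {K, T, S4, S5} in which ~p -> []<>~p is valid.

S5

S4-tableau for the negation ~(~p -> []<>~p):
1. ~(~p -> []<>~p), u
2. ~p, u   [~->-rule on 1]
3. ~[]<>~p, u   [~->-rule on 1]
4. ~<>~p, v   [~[]-rule on 3: fresh world v, uRv]
5. p, v   [~<>-rule on 4 via vRv]
Accessibility: uRu, uRv, vRv
Complete open branch: countermodel on an S4-frame, so not valid in S4, nor in K, T (the same frame is also a K-frame and a T-frame).
S5-tableau for the negation ~(~p -> []<>~p):
1. ~(~p -> []<>~p), u
2. ~p, u   [~->-rule on 1]
3. ~[]<>~p, u   [~->-rule on 1]
4. ~<>~p, v   [~[]-rule on 3: fresh world v, uRv]
5. p, u   [~<>-rule on 4 via vRu]
Accessibility: uRu, uRv, vRu, vRv
Branch closes: p and ~p both at u.
Every branch closes (one shown): valid in S5.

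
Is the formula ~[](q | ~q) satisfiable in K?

No, unsatisfiable

1. ~[](q | ~q), u
2. ~(q | ~q), v   [~[]-rule on 1: fresh world v, uRv]
3. ~q, v   [~|-rule on 2]
4. q, v   [~|-rule on 2]
Accessibility: uRv
Branch closes: q and ~q both at v.
Every branch closes; the branch above is one of them.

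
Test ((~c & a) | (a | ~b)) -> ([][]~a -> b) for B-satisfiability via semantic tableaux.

1. ((~c & a) | (a | ~b)) -> ([][]~a -> b), w0
2. [][]~a -> b, w0   [->-rule on 1 (branches; this branch)]
3. b, w0   [->-rule on 2 (branches; this branch)]
Accessibility: w0Rw0

Yes, satisfiable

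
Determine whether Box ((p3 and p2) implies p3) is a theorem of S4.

Tableau for the negation not Box ((p3 and p2) implies p3):
1. not Box ((p3 and p2) implies p3), w0
2. not ((p3 and p2) implies p3), w1
3. p3 and p2, w1
4. not p3, w1
5. p3, w1
6. p2, w1
Accessibility: w0Rw0, w0Rw1, w1Rw1
Branch closes: p3 and not p3 both at w1.
Every branch of the negation's tableau closes; the branch above is one of them.

Valid in S4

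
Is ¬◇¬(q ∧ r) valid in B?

Tableau for the negation ◇¬(q ∧ r):
1. ◇¬(q ∧ r), u
2. ¬(q ∧ r), v   [◇-rule on 1: fresh world v, uRv]
3. ¬r, v   [¬∧-rule on 2 (branches; this branch)]
Accessibility: uRu, uRv, vRu, vRv
The negation has an open branch (countermodel exists).

Not valid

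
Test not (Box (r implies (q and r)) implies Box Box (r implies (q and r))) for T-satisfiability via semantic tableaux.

1. not (Box (r implies (q and r)) implies Box Box (r implies (q and r))), u
2. Box (r implies (q and r)), u
3. not Box Box (r implies (q and r)), u
4. r implies (q and r), u
5. q and r, u
6. q, u
7. r, u
8. not Box (r implies (q and r)), v
9. r implies (q and r), v
10. q and r, v
11. q, v
12. r, v
13. not (r implies (q and r)), w
14. r, w
15. not (q and r), w
16. not q, w
Accessibility: uRu, uRv, vRv, vRw, wRw

Satisfiable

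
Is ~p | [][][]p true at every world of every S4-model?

Invalid (countermodel exists)

Tableau for the negation ~(~p | [][][]p):
1. ~(~p | [][][]p), w0
2. p, w0   [~|-rule on 1]
3. ~[][][]p, w0   [~|-rule on 1]
4. ~[][]p, w1   [~[]-rule on 3: fresh world w1, w0Rw1]
5. ~[]p, w2   [~[]-rule on 4: fresh world w2, w1Rw2]
6. ~p, w3   [~[]-rule on 5: fresh world w3, w2Rw3]
Accessibility: w0Rw0, w0Rw1, w0Rw2, w0Rw3, w1Rw1, w1Rw2, w1Rw3, w2Rw2, w2Rw3, w3Rw3
The negation has an open branch (countermodel exists).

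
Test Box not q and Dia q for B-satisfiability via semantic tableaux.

1. Box not q and Dia q, u
2. Box not q, u
3. Dia q, u
4. not q, u
5. q, v
6. not q, v
Accessibility: uRu, uRv, vRu, vRv
Branch closes: q and not q both at v.
All branches of the tableau close; one closing branch shown above.

No, unsatisfiable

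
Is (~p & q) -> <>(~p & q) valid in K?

No, not valid

Tableau for the negation ~((~p & q) -> <>(~p & q)):
1. ~((~p & q) -> <>(~p & q)), u
2. ~p & q, u
3. ~<>(~p & q), u
4. ~p, u
5. q, u
The negation has an open branch (countermodel exists).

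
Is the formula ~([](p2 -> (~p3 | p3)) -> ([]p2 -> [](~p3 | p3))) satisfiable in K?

1. ~([](p2 -> (~p3 | p3)) -> ([]p2 -> [](~p3 | p3))), u
2. [](p2 -> (~p3 | p3)), u   [~->-rule on 1]
3. ~([]p2 -> [](~p3 | p3)), u   [~->-rule on 1]
4. []p2, u   [~->-rule on 3]
5. ~[](~p3 | p3), u   [~->-rule on 3]
6. ~(~p3 | p3), v   [~[]-rule on 5: fresh world v, uRv]
7. p3, v   [~|-rule on 6]
8. ~p3, v   [~|-rule on 6]
Accessibility: uRv
Branch closes: p3 and ~p3 both at v.
Every branch closes; the branch above is one of them.

No, unsatisfiable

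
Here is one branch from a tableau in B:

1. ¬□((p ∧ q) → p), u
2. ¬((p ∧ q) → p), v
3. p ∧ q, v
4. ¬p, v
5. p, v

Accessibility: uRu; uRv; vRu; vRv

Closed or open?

Both p and ¬p appear at v.

Yes, closed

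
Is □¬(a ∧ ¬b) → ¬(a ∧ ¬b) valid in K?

No, not valid

Tableau for the negation ¬(□¬(a ∧ ¬b) → ¬(a ∧ ¬b)):
1. ¬(□¬(a ∧ ¬b) → ¬(a ∧ ¬b)), 0
2. □¬(a ∧ ¬b), 0
3. a ∧ ¬b, 0
4. a, 0
5. ¬b, 0
The negation has an open branch (countermodel exists).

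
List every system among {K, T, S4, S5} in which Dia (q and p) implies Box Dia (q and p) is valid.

S5-tableau for the negation not (Dia (q and p) implies Box Dia (q and p)):
1. not (Dia (q and p) implies Box Dia (q and p)), u
2. Dia (q and p), u   [neg-implies-rule on 1]
3. not Box Dia (q and p), u   [neg-implies-rule on 1]
4. q and p, v   [Dia-rule on 2: fresh world v, uRv]
5. q, v   [and-rule on 4]
6. p, v   [and-rule on 4]
7. not Dia (q and p), w   [neg-Box-rule on 3: fresh world w, uRw]
8. not (q and p), u   [neg-Dia-rule on 7 via wRu]
9. not (q and p), v   [neg-Dia-rule on 7 via wRv]
10. not (q and p), w   [neg-Dia-rule on 7 via wRw]
11. not p, u   [neg-and-rule on 8 (branches; this branch)]
12. not p, v   [neg-and-rule on 9 (branches; this branch)]
Accessibility: uRu, uRv, uRw, vRu, vRv, vRw, wRu, wRv, wRw
Branch closes: p and not p both at v.
Every branch closes (one shown): valid in S5.
S4-tableau for the negation not (Dia (q and p) implies Box Dia (q and p)):
1. not (Dia (q and p) implies Box Dia (q and p)), u
2. Dia (q and p), u   [neg-implies-rule on 1]
3. not Box Dia (q and p), u   [neg-implies-rule on 1]
4. q and p, v   [Dia-rule on 2: fresh world v, uRv]
5. q, v   [and-rule on 4]
6. p, v   [and-rule on 4]
7. not Dia (q and p), w   [neg-Box-rule on 3: fresh world w, uRw]
8. not (q and p), w   [neg-Dia-rule on 7 via wRw]
9. not p, w   [neg-and-rule on 8 (branches; this branch)]
Accessibility: uRu, uRv, uRw, vRv, wRw
Complete open branch: countermodel on an S4-frame, so not valid in S4, nor in K, T (the same frame is also a K-frame and a T-frame).

S5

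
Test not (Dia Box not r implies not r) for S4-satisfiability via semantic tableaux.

Satisfiable (open branch found)

1. not (Dia Box not r implies not r), w0
2. Dia Box not r, w0
3. r, w0
4. Box not r, w1
5. not r, w1
Accessibility: w0Rw0, w0Rw1, w1Rw1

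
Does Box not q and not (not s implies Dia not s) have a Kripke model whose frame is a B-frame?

1. Box not q and not (not s implies Dia not s), 0
2. Box not q, 0   [and-rule on 1]
3. not (not s implies Dia not s), 0   [and-rule on 1]
4. not s, 0   [neg-implies-rule on 3]
5. not Dia not s, 0   [neg-implies-rule on 3]
6. not q, 0   [Box-rule on 2 via 0R0]
7. s, 0   [neg-Dia-rule on 5 via 0R0]
Accessibility: 0R0
Branch closes: s and not s both at 0.
Every branch closes; the branch above is one of them.

Unsatisfiable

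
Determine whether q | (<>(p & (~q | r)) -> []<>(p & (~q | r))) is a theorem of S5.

Tableau for the negation ~(q | (<>(p & (~q | r)) -> []<>(p & (~q | r)))):
1. ~(q | (<>(p & (~q | r)) -> []<>(p & (~q | r)))), w0
2. ~q, w0   [~|-rule on 1]
3. ~(<>(p & (~q | r)) -> []<>(p & (~q | r))), w0   [~|-rule on 1]
4. <>(p & (~q | r)), w0   [~->-rule on 3]
5. ~[]<>(p & (~q | r)), w0   [~->-rule on 3]
6. p & (~q | r), w1   [<>-rule on 4: fresh world w1, w0Rw1]
7. p, w1   [&-rule on 6]
8. ~q | r, w1   [&-rule on 6]
9. r, w1   [|-rule on 8 (branches; this branch)]
10. ~<>(p & (~q | r)), w2   [~[]-rule on 5: fresh world w2, w0Rw2]
11. ~(p & (~q | r)), w0   [~<>-rule on 10 via w2Rw0]
12. ~(p & (~q | r)), w1   [~<>-rule on 10 via w2Rw1]
13. ~(p & (~q | r)), w2   [~<>-rule on 10 via w2Rw2]
14. ~p, w0   [~&-rule on 11 (branches; this branch)]
15. ~(~q | r), w1   [~&-rule on 12 (branches; this branch)]
16. q, w1   [~|-rule on 15]
17. ~r, w1   [~|-rule on 15]
Accessibility: w0Rw0, w0Rw1, w0Rw2, w1Rw0, w1Rw1, w1Rw2, w2Rw0, w2Rw1, w2Rw2
Branch closes: r and ~r both at w1.
All branches of the negation close; one closing branch shown above.

Yes, valid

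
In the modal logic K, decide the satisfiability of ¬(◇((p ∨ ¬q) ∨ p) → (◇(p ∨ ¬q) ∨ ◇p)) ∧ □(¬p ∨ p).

1. ¬(◇((p ∨ ¬q) ∨ p) → (◇(p ∨ ¬q) ∨ ◇p)) ∧ □(¬p ∨ p), 0
2. ¬(◇((p ∨ ¬q) ∨ p) → (◇(p ∨ ¬q) ∨ ◇p)), 0   [∧-rule on 1]
3. □(¬p ∨ p), 0   [∧-rule on 1]
4. ◇((p ∨ ¬q) ∨ p), 0   [¬→-rule on 2]
5. ¬(◇(p ∨ ¬q) ∨ ◇p), 0   [¬→-rule on 2]
6. ¬◇(p ∨ ¬q), 0   [¬∨-rule on 5]
7. ¬◇p, 0   [¬∨-rule on 5]
8. (p ∨ ¬q) ∨ p, 1   [◇-rule on 4: fresh world 1, 0R1]
9. ¬p ∨ p, 1   [□-rule on 3 via 0R1]
10. ¬(p ∨ ¬q), 1   [¬◇-rule on 6 via 0R1]
11. ¬p, 1   [¬∨-rule on 10]
12. q, 1   [¬∨-rule on 10]
13. p ∨ ¬q, 1   [∨-rule on 8 (branches; this branch)]
14. ¬q, 1   [∨-rule on 13 (branches; this branch)]
Accessibility: 0R1
Branch closes: q and ¬q both at 1.
(One branch shown.) All branches close.

Unsatisfiable (every branch closes)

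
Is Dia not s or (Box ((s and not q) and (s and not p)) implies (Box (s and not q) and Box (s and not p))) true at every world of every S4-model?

Valid

Tableau for the negation not (Dia not s or (Box ((s and not q) and (s and not p)) implies (Box (s and not q) and Box (s and not p)))):
1. not (Dia not s or (Box ((s and not q) and (s and not p)) implies (Box (s and not q) and Box (s and not p)))), w0
2. not Dia not s, w0
3. not (Box ((s and not q) and (s and not p)) implies (Box (s and not q) and Box (s and not p))), w0
4. Box ((s and not q) and (s and not p)), w0
5. not (Box (s and not q) and Box (s and not p)), w0
6. s, w0
7. (s and not q) and (s and not p), w0
8. s and not q, w0
9. s and not p, w0
10. not q, w0
11. not p, w0
12. not Box (s and not p), w0
13. not (s and not p), w1
14. s, w1
15. (s and not q) and (s and not p), w1
16. s and not q, w1
17. s and not p, w1
18. not q, w1
19. not p, w1
20. p, w1
Accessibility: w0Rw0, w0Rw1, w1Rw1
Branch closes: p and not p both at w1.
All branches of the negation close; one closing branch shown above.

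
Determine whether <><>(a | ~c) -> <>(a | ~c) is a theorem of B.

Invalid (countermodel exists)

Tableau for the negation ~(<><>(a | ~c) -> <>(a | ~c)):
1. ~(<><>(a | ~c) -> <>(a | ~c)), u
2. <><>(a | ~c), u   [~->-rule on 1]
3. ~<>(a | ~c), u   [~->-rule on 1]
4. ~(a | ~c), u   [~<>-rule on 3 via uRu]
5. ~a, u   [~|-rule on 4]
6. c, u   [~|-rule on 4]
7. <>(a | ~c), v   [<>-rule on 2: fresh world v, uRv]
8. ~(a | ~c), v   [~<>-rule on 3 via uRv]
9. ~a, v   [~|-rule on 8]
10. c, v   [~|-rule on 8]
11. a | ~c, w   [<>-rule on 7: fresh world w, vRw]
12. ~c, w   [|-rule on 11 (branches; this branch)]
Accessibility: uRu, uRv, vRu, vRv, vRw, wRv, wRw
The negation has an open branch (countermodel exists).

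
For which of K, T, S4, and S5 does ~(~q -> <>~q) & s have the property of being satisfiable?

K

T-tableau for the formula:
1. ~(~q -> <>~q) & s, 0
2. ~(~q -> <>~q), 0
3. s, 0
4. ~q, 0
5. ~<>~q, 0
6. q, 0
Accessibility: 0R0
Branch closes: q and ~q both at 0.
Every branch closes (one shown): unsatisfiable in T, hence also in S4, S5 (every S4/S5-frame is a T-frame).
K-tableau for the formula:
1. ~(~q -> <>~q) & s, 0
2. ~(~q -> <>~q), 0
3. s, 0
4. ~q, 0
5. ~<>~q, 0
Complete open branch: satisfiable in K.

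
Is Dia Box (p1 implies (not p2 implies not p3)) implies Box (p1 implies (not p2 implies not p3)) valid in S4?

Tableau for the negation not (Dia Box (p1 implies (not p2 implies not p3)) implies Box (p1 implies (not p2 implies not p3))):
1. not (Dia Box (p1 implies (not p2 implies not p3)) implies Box (p1 implies (not p2 implies not p3))), 0
2. Dia Box (p1 implies (not p2 implies not p3)), 0
3. not Box (p1 implies (not p2 implies not p3)), 0
4. Box (p1 implies (not p2 implies not p3)), 1
5. p1 implies (not p2 implies not p3), 1
6. not p2 implies not p3, 1
7. not p3, 1
8. not (p1 implies (not p2 implies not p3)), 2
9. p1, 2
10. not (not p2 implies not p3), 2
11. not p2, 2
12. p3, 2
Accessibility: 0R0, 0R1, 0R2, 1R1, 2R2
The negation has an open branch (countermodel exists).

Invalid (countermodel exists)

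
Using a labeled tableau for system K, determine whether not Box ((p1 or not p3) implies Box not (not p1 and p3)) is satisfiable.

Satisfiable

1. not Box ((p1 or not p3) implies Box not (not p1 and p3)), w0
2. not ((p1 or not p3) implies Box not (not p1 and p3)), w1
3. p1 or not p3, w1
4. not Box not (not p1 and p3), w1
5. not p3, w1
6. not p1 and p3, w2
7. not p1, w2
8. p3, w2
Accessibility: w0Rw1, w1Rw2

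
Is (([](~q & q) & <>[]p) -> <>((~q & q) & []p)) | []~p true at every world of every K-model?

Valid

Tableau for the negation ~((([](~q & q) & <>[]p) -> <>((~q & q) & []p)) | []~p):
1. ~((([](~q & q) & <>[]p) -> <>((~q & q) & []p)) | []~p), u
2. ~(([](~q & q) & <>[]p) -> <>((~q & q) & []p)), u
3. ~[]~p, u
4. [](~q & q) & <>[]p, u
5. ~<>((~q & q) & []p), u
6. [](~q & q), u
7. <>[]p, u
8. p, v
9. ~((~q & q) & []p), v
10. ~q & q, v
11. ~q, v
12. q, v
Accessibility: uRv
Branch closes: q and ~q both at v.
All branches of the negation close; one closing branch shown above.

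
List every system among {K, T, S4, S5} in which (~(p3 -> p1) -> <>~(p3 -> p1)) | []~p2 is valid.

T, S4, S5

T-tableau for the negation ~((~(p3 -> p1) -> <>~(p3 -> p1)) | []~p2):
1. ~((~(p3 -> p1) -> <>~(p3 -> p1)) | []~p2), w0
2. ~(~(p3 -> p1) -> <>~(p3 -> p1)), w0
3. ~[]~p2, w0
4. ~(p3 -> p1), w0
5. ~<>~(p3 -> p1), w0
6. p3, w0
7. ~p1, w0
8. p3 -> p1, w0
9. p1, w0
Accessibility: w0Rw0
Branch closes: p1 and ~p1 both at w0.
Every branch closes (one shown): valid in T, hence also in S4, S5 (every theorem of T is a theorem of S4 and S5).
K-tableau for the negation ~((~(p3 -> p1) -> <>~(p3 -> p1)) | []~p2):
1. ~((~(p3 -> p1) -> <>~(p3 -> p1)) | []~p2), w0
2. ~(~(p3 -> p1) -> <>~(p3 -> p1)), w0
3. ~[]~p2, w0
4. ~(p3 -> p1), w0
5. ~<>~(p3 -> p1), w0
6. p3, w0
7. ~p1, w0
8. p2, w1
9. p3 -> p1, w1
10. p1, w1
Accessibility: w0Rw1
Complete open branch: countermodel on a K-frame, so not valid in K.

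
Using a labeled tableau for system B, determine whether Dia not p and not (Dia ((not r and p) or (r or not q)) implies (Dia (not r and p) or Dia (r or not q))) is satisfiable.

No, unsatisfiable

1. Dia not p and not (Dia ((not r and p) or (r or not q)) implies (Dia (not r and p) or Dia (r or not q))), u
2. Dia not p, u
3. not (Dia ((not r and p) or (r or not q)) implies (Dia (not r and p) or Dia (r or not q))), u
4. Dia ((not r and p) or (r or not q)), u
5. not (Dia (not r and p) or Dia (r or not q)), u
6. not Dia (not r and p), u
7. not Dia (r or not q), u
8. not (not r and p), u
9. not (r or not q), u
10. not r, u
11. q, u
12. not p, u
13. not p, v
14. not (not r and p), v
15. not (r or not q), v
16. not r, v
17. q, v
18. (not r and p) or (r or not q), w
19. not (not r and p), w
20. not (r or not q), w
21. not r, w
22. q, w
23. r or not q, w
24. not p, w
25. not q, w
Accessibility: uRu, uRv, uRw, vRu, vRv, wRu, wRw
Branch closes: q and not q both at w.
All branches of the tableau close; one closing branch shown above.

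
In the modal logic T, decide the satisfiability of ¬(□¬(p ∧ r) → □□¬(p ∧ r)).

1. ¬(□¬(p ∧ r) → □□¬(p ∧ r)), 0
2. □¬(p ∧ r), 0   [¬→-rule on 1]
3. ¬□□¬(p ∧ r), 0   [¬→-rule on 1]
4. ¬(p ∧ r), 0   [□-rule on 2 via 0R0]
5. ¬r, 0   [¬∧-rule on 4 (branches; this branch)]
6. ¬□¬(p ∧ r), 1   [¬□-rule on 3: fresh world 1, 0R1]
7. ¬(p ∧ r), 1   [□-rule on 2 via 0R1]
8. ¬r, 1   [¬∧-rule on 7 (branches; this branch)]
9. p ∧ r, 2   [¬□-rule on 6: fresh world 2, 1R2]
10. p, 2   [∧-rule on 9]
11. r, 2   [∧-rule on 9]
Accessibility: 0R0, 0R1, 1R1, 1R2, 2R2

Yes, satisfiable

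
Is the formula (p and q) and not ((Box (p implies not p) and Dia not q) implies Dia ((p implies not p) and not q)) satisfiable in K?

No, unsatisfiable

1. (p and q) and not ((Box (p implies not p) and Dia not q) implies Dia ((p implies not p) and not q)), 0
2. p and q, 0
3. not ((Box (p implies not p) and Dia not q) implies Dia ((p implies not p) and not q)), 0
4. p, 0
5. q, 0
6. Box (p implies not p) and Dia not q, 0
7. not Dia ((p implies not p) and not q), 0
8. Box (p implies not p), 0
9. Dia not q, 0
10. not q, 1
11. not ((p implies not p) and not q), 1
12. p implies not p, 1
13. not (p implies not p), 1
14. p, 1
15. not p, 1
Accessibility: 0R1
Branch closes: p and not p both at 1.
Every branch closes; the branch above is one of them.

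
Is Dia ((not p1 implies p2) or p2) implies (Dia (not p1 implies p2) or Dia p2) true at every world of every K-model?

Yes, valid

Tableau for the negation not (Dia ((not p1 implies p2) or p2) implies (Dia (not p1 implies p2) or Dia p2)):
1. not (Dia ((not p1 implies p2) or p2) implies (Dia (not p1 implies p2) or Dia p2)), w0
2. Dia ((not p1 implies p2) or p2), w0
3. not (Dia (not p1 implies p2) or Dia p2), w0
4. not Dia (not p1 implies p2), w0
5. not Dia p2, w0
6. (not p1 implies p2) or p2, w1
7. not (not p1 implies p2), w1
8. not p1, w1
9. not p2, w1
10. not p1 implies p2, w1
11. p2, w1
Accessibility: w0Rw1
Branch closes: p2 and not p2 both at w1.
Every branch of the negation's tableau closes; the branch above is one of them.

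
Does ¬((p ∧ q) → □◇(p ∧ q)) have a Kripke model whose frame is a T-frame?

1. ¬((p ∧ q) → □◇(p ∧ q)), 0
2. p ∧ q, 0
3. ¬□◇(p ∧ q), 0
4. p, 0
5. q, 0
6. ¬◇(p ∧ q), 1
7. ¬(p ∧ q), 1
8. ¬q, 1
Accessibility: 0R0, 0R1, 1R1

Yes, satisfiable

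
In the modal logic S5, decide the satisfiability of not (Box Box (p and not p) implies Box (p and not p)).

1. not (Box Box (p and not p) implies Box (p and not p)), 0
2. Box Box (p and not p), 0
3. not Box (p and not p), 0
4. Box (p and not p), 0
5. p and not p, 0
6. p, 0
7. not p, 0
Accessibility: 0R0
Branch closes: p and not p both at 0.
All branches of the tableau close; one closing branch shown above.

No, unsatisfiable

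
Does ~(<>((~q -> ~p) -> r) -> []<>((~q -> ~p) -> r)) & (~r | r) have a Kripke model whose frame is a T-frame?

Yes, satisfiable

1. ~(<>((~q -> ~p) -> r) -> []<>((~q -> ~p) -> r)) & (~r | r), w0
2. ~(<>((~q -> ~p) -> r) -> []<>((~q -> ~p) -> r)), w0
3. ~r | r, w0
4. <>((~q -> ~p) -> r), w0
5. ~[]<>((~q -> ~p) -> r), w0
6. r, w0
7. (~q -> ~p) -> r, w1
8. r, w1
9. ~<>((~q -> ~p) -> r), w2
10. ~((~q -> ~p) -> r), w2
11. ~q -> ~p, w2
12. ~r, w2
13. ~p, w2
Accessibility: w0Rw0, w0Rw1, w0Rw2, w1Rw1, w2Rw2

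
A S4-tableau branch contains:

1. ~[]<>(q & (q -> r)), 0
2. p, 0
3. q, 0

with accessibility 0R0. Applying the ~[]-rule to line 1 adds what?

a fresh world 1 with 0R1, and ~<>(q & (q -> r)) at 1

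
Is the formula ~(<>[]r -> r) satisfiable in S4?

1. ~(<>[]r -> r), 0
2. <>[]r, 0
3. ~r, 0
4. []r, 1
5. r, 1
Accessibility: 0R0, 0R1, 1R1

Satisfiable (open branch found)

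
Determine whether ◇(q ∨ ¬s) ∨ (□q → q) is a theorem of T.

Tableau for the negation ¬(◇(q ∨ ¬s) ∨ (□q → q)):
1. ¬(◇(q ∨ ¬s) ∨ (□q → q)), u
2. ¬◇(q ∨ ¬s), u   [¬∨-rule on 1]
3. ¬(□q → q), u   [¬∨-rule on 1]
4. □q, u   [¬→-rule on 3]
5. ¬q, u   [¬→-rule on 3]
6. ¬(q ∨ ¬s), u   [¬◇-rule on 2 via uRu]
7. s, u   [¬∨-rule on 6]
8. q, u   [□-rule on 4 via uRu]
Accessibility: uRu
Branch closes: q and ¬q both at u.
Every branch of the negation's tableau closes; the branch above is one of them.

Valid in T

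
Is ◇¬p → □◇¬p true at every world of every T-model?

Tableau for the negation ¬(◇¬p → □◇¬p):
1. ¬(◇¬p → □◇¬p), u
2. ◇¬p, u
3. ¬□◇¬p, u
4. ¬p, v
5. ¬◇¬p, w
6. p, w
Accessibility: uRu, uRv, uRw, vRv, wRw
The negation has an open branch (countermodel exists).

Invalid (countermodel exists)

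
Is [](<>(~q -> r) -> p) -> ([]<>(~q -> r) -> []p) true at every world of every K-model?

Valid in K

Tableau for the negation ~([](<>(~q -> r) -> p) -> ([]<>(~q -> r) -> []p)):
1. ~([](<>(~q -> r) -> p) -> ([]<>(~q -> r) -> []p)), u
2. [](<>(~q -> r) -> p), u
3. ~([]<>(~q -> r) -> []p), u
4. []<>(~q -> r), u
5. ~[]p, u
6. ~p, v
7. <>(~q -> r) -> p, v
8. <>(~q -> r), v
9. ~<>(~q -> r), v
10. ~q -> r, w
11. ~(~q -> r), w
12. ~q, w
13. ~r, w
14. r, w
Accessibility: uRv, vRw
Branch closes: r and ~r both at w.
Every branch of the negation's tableau closes; the branch above is one of them.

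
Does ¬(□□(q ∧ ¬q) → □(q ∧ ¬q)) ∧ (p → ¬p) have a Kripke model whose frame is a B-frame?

1. ¬(□□(q ∧ ¬q) → □(q ∧ ¬q)) ∧ (p → ¬p), w0
2. ¬(□□(q ∧ ¬q) → □(q ∧ ¬q)), w0
3. p → ¬p, w0
4. □□(q ∧ ¬q), w0
5. ¬□(q ∧ ¬q), w0
6. □(q ∧ ¬q), w0
7. q ∧ ¬q, w0
8. q, w0
9. ¬q, w0
Accessibility: w0Rw0
Branch closes: q and ¬q both at w0.
All branches of the tableau close; one closing branch shown above.

Unsatisfiable (every branch closes)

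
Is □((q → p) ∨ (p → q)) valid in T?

Yes, valid

Tableau for the negation ¬□((q → p) ∨ (p → q)):
1. ¬□((q → p) ∨ (p → q)), u
2. ¬((q → p) ∨ (p → q)), v
3. ¬(q → p), v
4. ¬(p → q), v
5. q, v
6. ¬p, v
7. p, v
8. ¬q, v
Accessibility: uRu, uRv, vRv
Branch closes: p and ¬p both at v.
All branches of the negation close; one closing branch shown above.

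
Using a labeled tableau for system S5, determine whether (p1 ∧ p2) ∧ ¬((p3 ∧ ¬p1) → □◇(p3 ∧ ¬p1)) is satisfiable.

1. (p1 ∧ p2) ∧ ¬((p3 ∧ ¬p1) → □◇(p3 ∧ ¬p1)), w0
2. p1 ∧ p2, w0
3. ¬((p3 ∧ ¬p1) → □◇(p3 ∧ ¬p1)), w0
4. p1, w0
5. p2, w0
6. p3 ∧ ¬p1, w0
7. ¬□◇(p3 ∧ ¬p1), w0
8. p3, w0
9. ¬p1, w0
Accessibility: w0Rw0
Branch closes: p1 and ¬p1 both at w0.
All branches of the tableau close; one closing branch shown above.

Unsatisfiable (every branch closes)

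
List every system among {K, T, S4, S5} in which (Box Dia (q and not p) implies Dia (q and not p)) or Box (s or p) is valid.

T, S4, S5

T-tableau for the negation not ((Box Dia (q and not p) implies Dia (q and not p)) or Box (s or p)):
1. not ((Box Dia (q and not p) implies Dia (q and not p)) or Box (s or p)), 0
2. not (Box Dia (q and not p) implies Dia (q and not p)), 0
3. not Box (s or p), 0
4. Box Dia (q and not p), 0
5. not Dia (q and not p), 0
6. Dia (q and not p), 0
7. not (q and not p), 0
8. p, 0
9. not (s or p), 1
10. not s, 1
11. not p, 1
12. Dia (q and not p), 1
13. not (q and not p), 1
14. not q, 1
15. q and not p, 2
16. q, 2
17. not p, 2
18. Dia (q and not p), 2
19. not (q and not p), 2
20. p, 2
Accessibility: 0R0, 0R1, 0R2, 1R1, 2R2
Branch closes: p and not p both at 2.
Every branch closes (one shown): valid in T, hence also in S4, S5 (every theorem of T is a theorem of S4 and S5).
K-tableau for the negation not ((Box Dia (q and not p) implies Dia (q and not p)) or Box (s or p)):
1. not ((Box Dia (q and not p) implies Dia (q and not p)) or Box (s or p)), 0
2. not (Box Dia (q and not p) implies Dia (q and not p)), 0
3. not Box (s or p), 0
4. Box Dia (q and not p), 0
5. not Dia (q and not p), 0
6. not (s or p), 1
7. not s, 1
8. not p, 1
9. Dia (q and not p), 1
10. not (q and not p), 1
11. not q, 1
12. q and not p, 2
13. q, 2
14. not p, 2
Accessibility: 0R1, 1R2
Complete open branch: countermodel on a K-frame, so not valid in K.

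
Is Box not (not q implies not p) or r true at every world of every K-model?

No, not valid

Tableau for the negation not (Box not (not q implies not p) or r):
1. not (Box not (not q implies not p) or r), 0
2. not Box not (not q implies not p), 0
3. not r, 0
4. not q implies not p, 1
5. not p, 1
Accessibility: 0R1
The negation has an open branch (countermodel exists).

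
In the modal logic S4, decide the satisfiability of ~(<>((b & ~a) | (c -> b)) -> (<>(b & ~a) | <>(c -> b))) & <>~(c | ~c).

Unsatisfiable

1. ~(<>((b & ~a) | (c -> b)) -> (<>(b & ~a) | <>(c -> b))) & <>~(c | ~c), 0
2. ~(<>((b & ~a) | (c -> b)) -> (<>(b & ~a) | <>(c -> b))), 0
3. <>~(c | ~c), 0
4. <>((b & ~a) | (c -> b)), 0
5. ~(<>(b & ~a) | <>(c -> b)), 0
6. ~<>(b & ~a), 0
7. ~<>(c -> b), 0
8. ~(b & ~a), 0
9. ~(c -> b), 0
10. c, 0
11. ~b, 0
12. a, 0
13. ~(c | ~c), 1
14. ~c, 1
15. c, 1
Accessibility: 0R0, 0R1, 1R1
Branch closes: c and ~c both at 1.
(One branch shown.) All branches close.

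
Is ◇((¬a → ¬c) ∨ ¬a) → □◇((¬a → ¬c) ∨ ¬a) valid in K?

Tableau for the negation ¬(◇((¬a → ¬c) ∨ ¬a) → □◇((¬a → ¬c) ∨ ¬a)):
1. ¬(◇((¬a → ¬c) ∨ ¬a) → □◇((¬a → ¬c) ∨ ¬a)), w0
2. ◇((¬a → ¬c) ∨ ¬a), w0
3. ¬□◇((¬a → ¬c) ∨ ¬a), w0
4. (¬a → ¬c) ∨ ¬a, w1
5. ¬a, w1
6. ¬◇((¬a → ¬c) ∨ ¬a), w2
Accessibility: w0Rw1, w0Rw2
The negation has an open branch (countermodel exists).

Not valid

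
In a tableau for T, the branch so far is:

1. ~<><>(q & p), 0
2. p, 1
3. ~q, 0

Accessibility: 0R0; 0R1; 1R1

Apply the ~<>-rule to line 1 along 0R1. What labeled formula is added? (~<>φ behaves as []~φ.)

~<>φ behaves as []~φ: propagate the negated body to each accessible world.

~<>(q & p), 1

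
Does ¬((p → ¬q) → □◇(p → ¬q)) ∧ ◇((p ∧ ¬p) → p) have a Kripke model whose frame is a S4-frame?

Satisfiable (open branch found)

1. ¬((p → ¬q) → □◇(p → ¬q)) ∧ ◇((p ∧ ¬p) → p), u
2. ¬((p → ¬q) → □◇(p → ¬q)), u
3. ◇((p ∧ ¬p) → p), u
4. p → ¬q, u
5. ¬□◇(p → ¬q), u
6. ¬q, u
7. (p ∧ ¬p) → p, v
8. p, v
9. ¬◇(p → ¬q), w
10. ¬(p → ¬q), w
11. p, w
12. q, w
Accessibility: uRu, uRv, uRw, vRv, wRw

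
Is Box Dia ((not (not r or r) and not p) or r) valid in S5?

Not valid

Tableau for the negation not Box Dia ((not (not r or r) and not p) or r):
1. not Box Dia ((not (not r or r) and not p) or r), w0
2. not Dia ((not (not r or r) and not p) or r), w1   [neg-Box-rule on 1: fresh world w1, w0Rw1]
3. not ((not (not r or r) and not p) or r), w0   [neg-Dia-rule on 2 via w1Rw0]
4. not (not (not r or r) and not p), w0   [neg-or-rule on 3]
5. not r, w0   [neg-or-rule on 3]
6. not ((not (not r or r) and not p) or r), w1   [neg-Dia-rule on 2 via w1Rw1]
7. not (not (not r or r) and not p), w1   [neg-or-rule on 6]
8. not r, w1   [neg-or-rule on 6]
9. p, w0   [neg-and-rule on 4 (branches; this branch)]
10. p, w1   [neg-and-rule on 7 (branches; this branch)]
Accessibility: w0Rw0, w0Rw1, w1Rw0, w1Rw1
The negation has an open branch (countermodel exists).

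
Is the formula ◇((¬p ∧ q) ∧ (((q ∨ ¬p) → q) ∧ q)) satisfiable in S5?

Satisfiable (open branch found)

1. ◇((¬p ∧ q) ∧ (((q ∨ ¬p) → q) ∧ q)), w0
2. (¬p ∧ q) ∧ (((q ∨ ¬p) → q) ∧ q), w1
3. ¬p ∧ q, w1
4. ((q ∨ ¬p) → q) ∧ q, w1
5. ¬p, w1
6. q, w1
7. (q ∨ ¬p) → q, w1
Accessibility: w0Rw0, w0Rw1, w1Rw0, w1Rw1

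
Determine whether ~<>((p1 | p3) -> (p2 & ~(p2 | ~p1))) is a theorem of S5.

Invalid (countermodel exists)

Tableau for the negation <>((p1 | p3) -> (p2 & ~(p2 | ~p1))):
1. <>((p1 | p3) -> (p2 & ~(p2 | ~p1))), w0
2. (p1 | p3) -> (p2 & ~(p2 | ~p1)), w1
3. ~(p1 | p3), w1
4. ~p1, w1
5. ~p3, w1
Accessibility: w0Rw0, w0Rw1, w1Rw0, w1Rw1
The negation has an open branch (countermodel exists).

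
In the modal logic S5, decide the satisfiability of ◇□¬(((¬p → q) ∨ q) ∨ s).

Satisfiable (open branch found)

1. ◇□¬(((¬p → q) ∨ q) ∨ s), w0
2. □¬(((¬p → q) ∨ q) ∨ s), w1
3. ¬(((¬p → q) ∨ q) ∨ s), w0
4. ¬((¬p → q) ∨ q), w0
5. ¬s, w0
6. ¬(¬p → q), w0
7. ¬q, w0
8. ¬p, w0
9. ¬(((¬p → q) ∨ q) ∨ s), w1
10. ¬((¬p → q) ∨ q), w1
11. ¬s, w1
12. ¬(¬p → q), w1
13. ¬q, w1
14. ¬p, w1
Accessibility: w0Rw0, w0Rw1, w1Rw0, w1Rw1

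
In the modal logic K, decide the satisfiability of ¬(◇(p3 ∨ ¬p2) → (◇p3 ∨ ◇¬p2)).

1. ¬(◇(p3 ∨ ¬p2) → (◇p3 ∨ ◇¬p2)), 0
2. ◇(p3 ∨ ¬p2), 0
3. ¬(◇p3 ∨ ◇¬p2), 0
4. ¬◇p3, 0
5. ¬◇¬p2, 0
6. p3 ∨ ¬p2, 1
7. ¬p3, 1
8. p2, 1
9. ¬p2, 1
Accessibility: 0R1
Branch closes: p2 and ¬p2 both at 1.
Every branch closes; the branch above is one of them.

Unsatisfiable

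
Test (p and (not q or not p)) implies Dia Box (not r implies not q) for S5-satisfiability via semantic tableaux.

1. (p and (not q or not p)) implies Dia Box (not r implies not q), 0
2. Dia Box (not r implies not q), 0   [implies-rule on 1 (branches; this branch)]
3. Box (not r implies not q), 1   [Dia-rule on 2: fresh world 1, 0R1]
4. not r implies not q, 0   [Box-rule on 3 via 1R0]
5. not r implies not q, 1   [Box-rule on 3 via 1R1]
6. not q, 0   [implies-rule on 4 (branches; this branch)]
7. not q, 1   [implies-rule on 5 (branches; this branch)]
Accessibility: 0R0, 0R1, 1R0, 1R1

Yes, satisfiable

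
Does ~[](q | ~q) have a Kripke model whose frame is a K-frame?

1. ~[](q | ~q), u
2. ~(q | ~q), v
3. ~q, v
4. q, v
Accessibility: uRv
Branch closes: q and ~q both at v.
(One branch shown.) All branches close.

Unsatisfiable (every branch closes)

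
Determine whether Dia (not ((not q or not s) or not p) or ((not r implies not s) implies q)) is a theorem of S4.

Tableau for the negation not Dia (not ((not q or not s) or not p) or ((not r implies not s) implies q)):
1. not Dia (not ((not q or not s) or not p) or ((not r implies not s) implies q)), w0
2. not (not ((not q or not s) or not p) or ((not r implies not s) implies q)), w0
3. (not q or not s) or not p, w0
4. not ((not r implies not s) implies q), w0
5. not r implies not s, w0
6. not q, w0
7. not p, w0
8. not s, w0
Accessibility: w0Rw0
The negation has an open branch (countermodel exists).

Not valid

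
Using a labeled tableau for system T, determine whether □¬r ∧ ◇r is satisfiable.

1. □¬r ∧ ◇r, w0
2. □¬r, w0
3. ◇r, w0
4. ¬r, w0
5. r, w1
6. ¬r, w1
Accessibility: w0Rw0, w0Rw1, w1Rw1
Branch closes: r and ¬r both at w1.
Every branch closes; the branch above is one of them.

Unsatisfiable (every branch closes)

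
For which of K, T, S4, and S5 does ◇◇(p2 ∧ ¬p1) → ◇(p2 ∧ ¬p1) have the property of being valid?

S4-tableau for the negation ¬(◇◇(p2 ∧ ¬p1) → ◇(p2 ∧ ¬p1)):
1. ¬(◇◇(p2 ∧ ¬p1) → ◇(p2 ∧ ¬p1)), u
2. ◇◇(p2 ∧ ¬p1), u   [¬→-rule on 1]
3. ¬◇(p2 ∧ ¬p1), u   [¬→-rule on 1]
4. ¬(p2 ∧ ¬p1), u   [¬◇-rule on 3 via uRu]
5. p1, u   [¬∧-rule on 4 (branches; this branch)]
6. ◇(p2 ∧ ¬p1), v   [◇-rule on 2: fresh world v, uRv]
7. ¬(p2 ∧ ¬p1), v   [¬◇-rule on 3 via uRv]
8. p1, v   [¬∧-rule on 7 (branches; this branch)]
9. p2 ∧ ¬p1, w   [◇-rule on 6: fresh world w, vRw]
10. p2, w   [∧-rule on 9]
11. ¬p1, w   [∧-rule on 9]
12. ¬(p2 ∧ ¬p1), w   [¬◇-rule on 3 via uRw]
13. p1, w   [¬∧-rule on 12 (branches; this branch)]
Accessibility: uRu, uRv, uRw, vRv, vRw, wRw
Branch closes: p1 and ¬p1 both at w.
Every branch closes (one shown): valid in S4, hence also in S5 (every theorem of S4 is a theorem of S5).
T-tableau for the negation ¬(◇◇(p2 ∧ ¬p1) → ◇(p2 ∧ ¬p1)):
1. ¬(◇◇(p2 ∧ ¬p1) → ◇(p2 ∧ ¬p1)), u
2. ◇◇(p2 ∧ ¬p1), u   [¬→-rule on 1]
3. ¬◇(p2 ∧ ¬p1), u   [¬→-rule on 1]
4. ¬(p2 ∧ ¬p1), u   [¬◇-rule on 3 via uRu]
5. p1, u   [¬∧-rule on 4 (branches; this branch)]
6. ◇(p2 ∧ ¬p1), v   [◇-rule on 2: fresh world v, uRv]
7. ¬(p2 ∧ ¬p1), v   [¬◇-rule on 3 via uRv]
8. p1, v   [¬∧-rule on 7 (branches; this branch)]
9. p2 ∧ ¬p1, w   [◇-rule on 6: fresh world w, vRw]
10. p2, w   [∧-rule on 9]
11. ¬p1, w   [∧-rule on 9]
Accessibility: uRu, uRv, vRv, vRw, wRw
Complete open branch: countermodel on a T-frame, so not valid in T, nor in K (the same frame is also a K-frame).

S4, S5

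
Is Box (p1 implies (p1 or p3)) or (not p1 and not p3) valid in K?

Valid in K

Tableau for the negation not (Box (p1 implies (p1 or p3)) or (not p1 and not p3)):
1. not (Box (p1 implies (p1 or p3)) or (not p1 and not p3)), 0
2. not Box (p1 implies (p1 or p3)), 0
3. not (not p1 and not p3), 0
4. p3, 0
5. not (p1 implies (p1 or p3)), 1
6. p1, 1
7. not (p1 or p3), 1
8. not p1, 1
9. not p3, 1
Accessibility: 0R1
Branch closes: p1 and not p1 both at 1.
All branches of the negation close; one closing branch shown above.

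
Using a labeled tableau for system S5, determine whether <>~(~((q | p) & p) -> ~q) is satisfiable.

1. <>~(~((q | p) & p) -> ~q), w0
2. ~(~((q | p) & p) -> ~q), w1
3. ~((q | p) & p), w1
4. q, w1
5. ~p, w1
Accessibility: w0Rw0, w0Rw1, w1Rw0, w1Rw1

Satisfiable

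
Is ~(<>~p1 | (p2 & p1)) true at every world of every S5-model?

Tableau for the negation <>~p1 | (p2 & p1):
1. <>~p1 | (p2 & p1), w0
2. p2 & p1, w0   [|-rule on 1 (branches; this branch)]
3. p2, w0   [&-rule on 2]
4. p1, w0   [&-rule on 2]
Accessibility: w0Rw0
The negation has an open branch (countermodel exists).

Not valid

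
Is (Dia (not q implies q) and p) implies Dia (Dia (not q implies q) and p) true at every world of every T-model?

Yes, valid

Tableau for the negation not ((Dia (not q implies q) and p) implies Dia (Dia (not q implies q) and p)):
1. not ((Dia (not q implies q) and p) implies Dia (Dia (not q implies q) and p)), w0
2. Dia (not q implies q) and p, w0
3. not Dia (Dia (not q implies q) and p), w0
4. Dia (not q implies q), w0
5. p, w0
6. not (Dia (not q implies q) and p), w0
7. not Dia (not q implies q), w0
8. not (not q implies q), w0
9. not q, w0
10. not q implies q, w1
11. not (Dia (not q implies q) and p), w1
12. not (not q implies q), w1
13. not q, w1
14. q, w1
Accessibility: w0Rw0, w0Rw1, w1Rw1
Branch closes: q and not q both at w1.
Every branch of the negation's tableau closes; the branch above is one of them.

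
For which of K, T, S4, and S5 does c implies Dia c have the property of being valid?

T, S4, S5

T-tableau for the negation not (c implies Dia c):
1. not (c implies Dia c), 0
2. c, 0   [neg-implies-rule on 1]
3. not Dia c, 0   [neg-implies-rule on 1]
4. not c, 0   [neg-Dia-rule on 3 via 0R0]
Accessibility: 0R0
Branch closes: c and not c both at 0.
Every branch closes (one shown): valid in T, hence also in S4, S5 (every theorem of T is a theorem of S4 and S5).
K-tableau for the negation not (c implies Dia c):
1. not (c implies Dia c), 0
2. c, 0   [neg-implies-rule on 1]
3. not Dia c, 0   [neg-implies-rule on 1]
Complete open branch: countermodel on a K-frame, so not valid in K.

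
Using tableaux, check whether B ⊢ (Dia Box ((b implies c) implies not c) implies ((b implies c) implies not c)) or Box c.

Valid

Tableau for the negation not ((Dia Box ((b implies c) implies not c) implies ((b implies c) implies not c)) or Box c):
1. not ((Dia Box ((b implies c) implies not c) implies ((b implies c) implies not c)) or Box c), w0
2. not (Dia Box ((b implies c) implies not c) implies ((b implies c) implies not c)), w0   [neg-or-rule on 1]
3. not Box c, w0   [neg-or-rule on 1]
4. Dia Box ((b implies c) implies not c), w0   [neg-implies-rule on 2]
5. not ((b implies c) implies not c), w0   [neg-implies-rule on 2]
6. b implies c, w0   [neg-implies-rule on 5]
7. c, w0   [neg-implies-rule on 5]
8. not c, w1   [neg-Box-rule on 3: fresh world w1, w0Rw1]
9. Box ((b implies c) implies not c), w2   [Dia-rule on 4: fresh world w2, w0Rw2]
10. (b implies c) implies not c, w0   [Box-rule on 9 via w2Rw0]
11. (b implies c) implies not c, w2   [Box-rule on 9 via w2Rw2]
12. not (b implies c), w0   [implies-rule on 10 (branches; this branch)]
13. b, w0   [neg-implies-rule on 12]
14. not c, w0   [neg-implies-rule on 12]
Accessibility: w0Rw0, w0Rw1, w0Rw2, w1Rw0, w1Rw1, w2Rw0, w2Rw2
Branch closes: c and not c both at w0.
Every branch of the negation's tableau closes; the branch above is one of them.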